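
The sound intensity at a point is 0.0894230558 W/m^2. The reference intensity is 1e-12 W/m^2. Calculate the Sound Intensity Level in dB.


Given values:
  I = 0.0894230558 W/m^2
  I_ref = 1e-12 W/m^2
Formula: SIL = 10 * log10(I / I_ref)
Compute ratio: I / I_ref = 89423055800
Compute log10: log10(89423055800) = 10.95145
Multiply: SIL = 10 * 10.95145 = 109.51

109.51 dB


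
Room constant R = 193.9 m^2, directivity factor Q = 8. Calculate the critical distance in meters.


Given values:
  R = 193.9 m^2, Q = 8
Formula: d_c = 0.141 * sqrt(Q * R)
Compute Q * R = 8 * 193.9 = 1551.2
Compute sqrt(1551.2) = 39.3853
d_c = 0.141 * 39.3853 = 5.553

5.553 m


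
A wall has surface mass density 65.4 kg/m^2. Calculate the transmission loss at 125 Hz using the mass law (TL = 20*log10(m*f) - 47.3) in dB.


Given values:
  m = 65.4 kg/m^2, f = 125 Hz
Formula: TL = 20 * log10(m * f) - 47.3
Compute m * f = 65.4 * 125 = 8175.0
Compute log10(8175.0) = 3.912488
Compute 20 * 3.912488 = 78.2498
TL = 78.2498 - 47.3 = 30.95

30.95 dB


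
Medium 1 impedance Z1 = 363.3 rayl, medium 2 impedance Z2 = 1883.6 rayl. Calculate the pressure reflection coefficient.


Given values:
  Z1 = 363.3 rayl, Z2 = 1883.6 rayl
Formula: R = (Z2 - Z1) / (Z2 + Z1)
Numerator: Z2 - Z1 = 1883.6 - 363.3 = 1520.3
Denominator: Z2 + Z1 = 1883.6 + 363.3 = 2246.9
R = 1520.3 / 2246.9 = 0.6766

0.6766


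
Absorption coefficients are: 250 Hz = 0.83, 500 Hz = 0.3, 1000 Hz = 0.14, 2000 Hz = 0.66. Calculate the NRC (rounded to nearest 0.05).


Given values:
  a_250 = 0.83, a_500 = 0.3
  a_1000 = 0.14, a_2000 = 0.66
Formula: NRC = (a250 + a500 + a1000 + a2000) / 4
Sum = 0.83 + 0.3 + 0.14 + 0.66 = 1.93
NRC = 1.93 / 4 = 0.4825
Rounded to nearest 0.05: 0.5

0.5


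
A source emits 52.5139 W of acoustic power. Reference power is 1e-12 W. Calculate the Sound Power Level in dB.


Given values:
  W = 52.5139 W
  W_ref = 1e-12 W
Formula: SWL = 10 * log10(W / W_ref)
Compute ratio: W / W_ref = 52513900000000
Compute log10: log10(52513900000000) = 13.720274
Multiply: SWL = 10 * 13.720274 = 137.2

137.2 dB


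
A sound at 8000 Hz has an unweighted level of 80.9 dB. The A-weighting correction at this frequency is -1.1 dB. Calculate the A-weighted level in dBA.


Given values:
  SPL = 80.9 dB
  A-weighting at 8000 Hz = -1.1 dB
Formula: L_A = SPL + A_weight
L_A = 80.9 + (-1.1)
L_A = 79.8

79.8 dBA


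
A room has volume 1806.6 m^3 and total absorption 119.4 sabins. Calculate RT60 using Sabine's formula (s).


Given values:
  V = 1806.6 m^3
  A = 119.4 sabins
Formula: RT60 = 0.161 * V / A
Numerator: 0.161 * 1806.6 = 290.8626
RT60 = 290.8626 / 119.4 = 2.436

2.436 s


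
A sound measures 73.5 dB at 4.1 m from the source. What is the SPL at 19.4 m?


Given values:
  SPL1 = 73.5 dB, r1 = 4.1 m, r2 = 19.4 m
Formula: SPL2 = SPL1 - 20 * log10(r2 / r1)
Compute ratio: r2 / r1 = 19.4 / 4.1 = 4.7317
Compute log10: log10(4.7317) = 0.675017
Compute drop: 20 * 0.675017 = 13.5003
SPL2 = 73.5 - 13.5003 = 60.0

60.0 dB


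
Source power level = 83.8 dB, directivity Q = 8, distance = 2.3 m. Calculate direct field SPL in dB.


Given values:
  Lw = 83.8 dB, Q = 8, r = 2.3 m
Formula: SPL = Lw + 10 * log10(Q / (4 * pi * r^2))
Compute 4 * pi * r^2 = 4 * pi * 2.3^2 = 66.4761
Compute Q / denom = 8 / 66.4761 = 0.120344
Compute 10 * log10(0.120344) = -9.1958
SPL = 83.8 + (-9.1958) = 74.6

74.6 dB


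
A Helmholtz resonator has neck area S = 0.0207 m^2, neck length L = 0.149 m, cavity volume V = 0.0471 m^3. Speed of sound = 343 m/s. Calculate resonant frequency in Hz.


Given values:
  S = 0.0207 m^2, L = 0.149 m, V = 0.0471 m^3, c = 343 m/s
Formula: f = (c / (2*pi)) * sqrt(S / (V * L))
Compute V * L = 0.0471 * 0.149 = 0.0070179
Compute S / (V * L) = 0.0207 / 0.0070179 = 2.9496
Compute sqrt(2.9496) = 1.71744
Compute c / (2*pi) = 343 / 6.283185 = 54.590148
f = 54.590148 * 1.71744 = 93.76

93.76 Hz


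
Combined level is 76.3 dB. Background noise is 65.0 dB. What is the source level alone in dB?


Given values:
  L_total = 76.3 dB, L_bg = 65.0 dB
Formula: L_source = 10 * log10(10^(L_total/10) - 10^(L_bg/10))
Convert to linear:
  10^(76.3/10) = 42657951.8802
  10^(65.0/10) = 3162277.6602
Difference: 42657951.8802 - 3162277.6602 = 39495674.22
L_source = 10 * log10(39495674.22) = 75.97

75.97 dB


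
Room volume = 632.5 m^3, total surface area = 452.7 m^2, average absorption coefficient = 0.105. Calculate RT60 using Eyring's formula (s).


Given values:
  V = 632.5 m^3, S = 452.7 m^2, alpha = 0.105
Formula: RT60 = 0.161 * V / (-S * ln(1 - alpha))
Compute ln(1 - 0.105) = ln(0.895) = -0.110932
Denominator: -452.7 * -0.110932 = 50.2189
Numerator: 0.161 * 632.5 = 101.8325
RT60 = 101.8325 / 50.2189 = 2.028

2.028 s


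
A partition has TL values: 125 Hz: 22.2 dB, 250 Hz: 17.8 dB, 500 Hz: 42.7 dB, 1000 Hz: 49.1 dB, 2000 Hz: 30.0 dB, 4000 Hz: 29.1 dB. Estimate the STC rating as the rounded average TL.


Given TL values at each frequency:
  125 Hz: 22.2 dB
  250 Hz: 17.8 dB
  500 Hz: 42.7 dB
  1000 Hz: 49.1 dB
  2000 Hz: 30.0 dB
  4000 Hz: 29.1 dB
Formula: STC ~ round(average of TL values)
Sum = 22.2 + 17.8 + 42.7 + 49.1 + 30.0 + 29.1 = 190.9
Average = 190.9 / 6 = 31.82
Rounded: 32

32


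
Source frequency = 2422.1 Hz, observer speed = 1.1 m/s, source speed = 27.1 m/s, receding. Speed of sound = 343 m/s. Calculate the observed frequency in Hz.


Given values:
  f_s = 2422.1 Hz, v_o = 1.1 m/s, v_s = 27.1 m/s
  Direction: receding
Formula: f_o = f_s * (c - v_o) / (c + v_s)
Numerator: c - v_o = 343 - 1.1 = 341.9
Denominator: c + v_s = 343 + 27.1 = 370.1
f_o = 2422.1 * 341.9 / 370.1 = 2237.55

2237.55 Hz


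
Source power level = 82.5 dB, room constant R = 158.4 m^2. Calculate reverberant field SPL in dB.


Given values:
  Lw = 82.5 dB, R = 158.4 m^2
Formula: SPL = Lw + 10 * log10(4 / R)
Compute 4 / R = 4 / 158.4 = 0.025253
Compute 10 * log10(0.025253) = -15.9769
SPL = 82.5 + (-15.9769) = 66.52

66.52 dB


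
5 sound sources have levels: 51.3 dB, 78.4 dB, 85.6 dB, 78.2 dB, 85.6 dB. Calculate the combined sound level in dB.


Formula: L_total = 10 * log10( sum(10^(Li/10)) )
  Source 1: 10^(51.3/10) = 134896.2883
  Source 2: 10^(78.4/10) = 69183097.0919
  Source 3: 10^(85.6/10) = 363078054.7701
  Source 4: 10^(78.2/10) = 66069344.8008
  Source 5: 10^(85.6/10) = 363078054.7701
Sum of linear values = 861543447.7212
L_total = 10 * log10(861543447.7212) = 89.35

89.35 dB


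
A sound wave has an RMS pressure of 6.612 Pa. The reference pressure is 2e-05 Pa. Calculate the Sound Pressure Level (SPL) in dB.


Given values:
  p = 6.612 Pa
  p_ref = 2e-05 Pa
Formula: SPL = 20 * log10(p / p_ref)
Compute ratio: p / p_ref = 6.612 / 2e-05 = 330600
Compute log10: log10(330600) = 5.519303
Multiply: SPL = 20 * 5.519303 = 110.39

110.39 dB


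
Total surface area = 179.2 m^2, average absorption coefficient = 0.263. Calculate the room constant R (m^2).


Given values:
  S = 179.2 m^2, alpha = 0.263
Formula: R = S * alpha / (1 - alpha)
Numerator: 179.2 * 0.263 = 47.1296
Denominator: 1 - 0.263 = 0.737
R = 47.1296 / 0.737 = 63.95

63.95 m^2


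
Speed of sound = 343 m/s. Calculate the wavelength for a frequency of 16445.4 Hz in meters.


Given values:
  c = 343 m/s, f = 16445.4 Hz
Formula: lambda = c / f
lambda = 343 / 16445.4
lambda = 0.0209

0.0209 m


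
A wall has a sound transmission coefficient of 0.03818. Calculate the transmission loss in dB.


Given values:
  tau = 0.03818
Formula: TL = 10 * log10(1 / tau)
Compute 1 / tau = 1 / 0.03818 = 26.1917
Compute log10(26.1917) = 1.418164
TL = 10 * 1.418164 = 14.18

14.18 dB


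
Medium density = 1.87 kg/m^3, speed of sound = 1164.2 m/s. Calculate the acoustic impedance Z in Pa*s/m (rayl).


Given values:
  rho = 1.87 kg/m^3
  c = 1164.2 m/s
Formula: Z = rho * c
Z = 1.87 * 1164.2
Z = 2177.05

2177.05 rayl


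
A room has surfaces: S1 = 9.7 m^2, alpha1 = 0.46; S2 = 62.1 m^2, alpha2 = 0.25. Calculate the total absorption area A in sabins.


Given surfaces:
  Surface 1: 9.7 * 0.46 = 4.462
  Surface 2: 62.1 * 0.25 = 15.525
Formula: A = sum(Si * alpha_i)
A = 4.462 + 15.525
A = 19.99

19.99 sabins


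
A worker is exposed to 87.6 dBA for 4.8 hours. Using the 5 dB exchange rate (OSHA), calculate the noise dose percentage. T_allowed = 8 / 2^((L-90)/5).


Given values:
  L = 87.6 dBA, T = 4.8 hours
Formula: T_allowed = 8 / 2^((L - 90) / 5)
Compute exponent: (87.6 - 90) / 5 = -0.48
Compute 2^(-0.48) = 0.716978
T_allowed = 8 / 0.716978 = 11.157943 hours
Dose = (T / T_allowed) * 100
Dose = (4.8 / 11.157943) * 100 = 43.02

43.02 %


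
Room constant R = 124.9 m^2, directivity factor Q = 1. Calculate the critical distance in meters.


Given values:
  R = 124.9 m^2, Q = 1
Formula: d_c = 0.141 * sqrt(Q * R)
Compute Q * R = 1 * 124.9 = 124.9
Compute sqrt(124.9) = 11.1759
d_c = 0.141 * 11.1759 = 1.576

1.576 m


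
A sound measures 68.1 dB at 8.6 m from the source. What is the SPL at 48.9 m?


Given values:
  SPL1 = 68.1 dB, r1 = 8.6 m, r2 = 48.9 m
Formula: SPL2 = SPL1 - 20 * log10(r2 / r1)
Compute ratio: r2 / r1 = 48.9 / 8.6 = 5.686
Compute log10: log10(5.686) = 0.754807
Compute drop: 20 * 0.754807 = 15.0961
SPL2 = 68.1 - 15.0961 = 53.0

53.0 dB


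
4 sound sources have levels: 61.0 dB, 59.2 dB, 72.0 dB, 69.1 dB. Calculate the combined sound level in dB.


Formula: L_total = 10 * log10( sum(10^(Li/10)) )
  Source 1: 10^(61.0/10) = 1258925.4118
  Source 2: 10^(59.2/10) = 831763.7711
  Source 3: 10^(72.0/10) = 15848931.9246
  Source 4: 10^(69.1/10) = 8128305.1616
Sum of linear values = 26067926.2691
L_total = 10 * log10(26067926.2691) = 74.16

74.16 dB


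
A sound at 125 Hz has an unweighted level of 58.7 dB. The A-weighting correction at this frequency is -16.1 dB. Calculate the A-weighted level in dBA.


Given values:
  SPL = 58.7 dB
  A-weighting at 125 Hz = -16.1 dB
Formula: L_A = SPL + A_weight
L_A = 58.7 + (-16.1)
L_A = 42.6

42.6 dBA


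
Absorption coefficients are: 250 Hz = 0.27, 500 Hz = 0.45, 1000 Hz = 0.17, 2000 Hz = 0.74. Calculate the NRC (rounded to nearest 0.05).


Given values:
  a_250 = 0.27, a_500 = 0.45
  a_1000 = 0.17, a_2000 = 0.74
Formula: NRC = (a250 + a500 + a1000 + a2000) / 4
Sum = 0.27 + 0.45 + 0.17 + 0.74 = 1.63
NRC = 1.63 / 4 = 0.4075
Rounded to nearest 0.05: 0.4

0.4


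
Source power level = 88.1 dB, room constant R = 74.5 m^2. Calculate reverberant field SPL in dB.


Given values:
  Lw = 88.1 dB, R = 74.5 m^2
Formula: SPL = Lw + 10 * log10(4 / R)
Compute 4 / R = 4 / 74.5 = 0.053691
Compute 10 * log10(0.053691) = -12.701
SPL = 88.1 + (-12.701) = 75.4

75.4 dB


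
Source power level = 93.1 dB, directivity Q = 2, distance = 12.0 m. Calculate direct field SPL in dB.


Given values:
  Lw = 93.1 dB, Q = 2, r = 12.0 m
Formula: SPL = Lw + 10 * log10(Q / (4 * pi * r^2))
Compute 4 * pi * r^2 = 4 * pi * 12.0^2 = 1809.5574
Compute Q / denom = 2 / 1809.5574 = 0.00110524
Compute 10 * log10(0.00110524) = -29.5654
SPL = 93.1 + (-29.5654) = 63.53

63.53 dB


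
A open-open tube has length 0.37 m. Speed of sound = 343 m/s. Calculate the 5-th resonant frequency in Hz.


Given values:
  Tube type: open-open, L = 0.37 m, c = 343 m/s, n = 5
Formula: f_n = n * c / (2 * L)
Compute 2 * L = 2 * 0.37 = 0.74
f = 5 * 343 / 0.74
f = 2317.57

2317.57 Hz


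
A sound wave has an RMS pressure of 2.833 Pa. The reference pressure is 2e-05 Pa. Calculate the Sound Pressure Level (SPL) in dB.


Given values:
  p = 2.833 Pa
  p_ref = 2e-05 Pa
Formula: SPL = 20 * log10(p / p_ref)
Compute ratio: p / p_ref = 2.833 / 2e-05 = 141650
Compute log10: log10(141650) = 5.151217
Multiply: SPL = 20 * 5.151217 = 103.02

103.02 dB


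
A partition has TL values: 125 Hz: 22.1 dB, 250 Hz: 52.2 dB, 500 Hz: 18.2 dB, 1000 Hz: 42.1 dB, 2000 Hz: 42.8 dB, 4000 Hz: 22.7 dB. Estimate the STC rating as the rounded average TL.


Given TL values at each frequency:
  125 Hz: 22.1 dB
  250 Hz: 52.2 dB
  500 Hz: 18.2 dB
  1000 Hz: 42.1 dB
  2000 Hz: 42.8 dB
  4000 Hz: 22.7 dB
Formula: STC ~ round(average of TL values)
Sum = 22.1 + 52.2 + 18.2 + 42.1 + 42.8 + 22.7 = 200.1
Average = 200.1 / 6 = 33.35
Rounded: 33

33


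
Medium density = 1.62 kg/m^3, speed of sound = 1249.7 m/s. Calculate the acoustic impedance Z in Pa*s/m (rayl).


Given values:
  rho = 1.62 kg/m^3
  c = 1249.7 m/s
Formula: Z = rho * c
Z = 1.62 * 1249.7
Z = 2024.51

2024.51 rayl


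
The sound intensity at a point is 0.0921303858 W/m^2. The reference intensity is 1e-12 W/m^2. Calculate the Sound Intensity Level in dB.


Given values:
  I = 0.0921303858 W/m^2
  I_ref = 1e-12 W/m^2
Formula: SIL = 10 * log10(I / I_ref)
Compute ratio: I / I_ref = 92130385800
Compute log10: log10(92130385800) = 10.964403
Multiply: SIL = 10 * 10.964403 = 109.64

109.64 dB


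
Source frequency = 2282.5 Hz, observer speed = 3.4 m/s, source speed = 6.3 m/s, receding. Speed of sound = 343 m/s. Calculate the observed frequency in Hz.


Given values:
  f_s = 2282.5 Hz, v_o = 3.4 m/s, v_s = 6.3 m/s
  Direction: receding
Formula: f_o = f_s * (c - v_o) / (c + v_s)
Numerator: c - v_o = 343 - 3.4 = 339.6
Denominator: c + v_s = 343 + 6.3 = 349.3
f_o = 2282.5 * 339.6 / 349.3 = 2219.12

2219.12 Hz


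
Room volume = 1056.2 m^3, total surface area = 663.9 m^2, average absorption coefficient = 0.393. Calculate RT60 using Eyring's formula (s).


Given values:
  V = 1056.2 m^3, S = 663.9 m^2, alpha = 0.393
Formula: RT60 = 0.161 * V / (-S * ln(1 - alpha))
Compute ln(1 - 0.393) = ln(0.607) = -0.499226
Denominator: -663.9 * -0.499226 = 331.4361
Numerator: 0.161 * 1056.2 = 170.0482
RT60 = 170.0482 / 331.4361 = 0.513

0.513 s


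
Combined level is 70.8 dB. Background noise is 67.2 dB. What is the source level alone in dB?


Given values:
  L_total = 70.8 dB, L_bg = 67.2 dB
Formula: L_source = 10 * log10(10^(L_total/10) - 10^(L_bg/10))
Convert to linear:
  10^(70.8/10) = 12022644.3462
  10^(67.2/10) = 5248074.6025
Difference: 12022644.3462 - 5248074.6025 = 6774569.7437
L_source = 10 * log10(6774569.7437) = 68.31

68.31 dB


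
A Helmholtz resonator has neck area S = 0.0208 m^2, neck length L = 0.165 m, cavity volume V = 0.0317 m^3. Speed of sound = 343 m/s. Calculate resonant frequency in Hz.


Given values:
  S = 0.0208 m^2, L = 0.165 m, V = 0.0317 m^3, c = 343 m/s
Formula: f = (c / (2*pi)) * sqrt(S / (V * L))
Compute V * L = 0.0317 * 0.165 = 0.0052305
Compute S / (V * L) = 0.0208 / 0.0052305 = 3.9767
Compute sqrt(3.9767) = 1.994166
Compute c / (2*pi) = 343 / 6.283185 = 54.590148
f = 54.590148 * 1.994166 = 108.86

108.86 Hz


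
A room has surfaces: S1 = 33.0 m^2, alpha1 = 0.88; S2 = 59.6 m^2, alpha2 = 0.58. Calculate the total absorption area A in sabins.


Given surfaces:
  Surface 1: 33.0 * 0.88 = 29.04
  Surface 2: 59.6 * 0.58 = 34.568
Formula: A = sum(Si * alpha_i)
A = 29.04 + 34.568
A = 63.61

63.61 sabins


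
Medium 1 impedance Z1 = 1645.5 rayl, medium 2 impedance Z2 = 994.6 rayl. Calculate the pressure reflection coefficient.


Given values:
  Z1 = 1645.5 rayl, Z2 = 994.6 rayl
Formula: R = (Z2 - Z1) / (Z2 + Z1)
Numerator: Z2 - Z1 = 994.6 - 1645.5 = -650.9
Denominator: Z2 + Z1 = 994.6 + 1645.5 = 2640.1
R = -650.9 / 2640.1 = -0.2465

-0.2465


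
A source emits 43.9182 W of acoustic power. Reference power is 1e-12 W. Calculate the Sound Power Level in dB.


Given values:
  W = 43.9182 W
  W_ref = 1e-12 W
Formula: SWL = 10 * log10(W / W_ref)
Compute ratio: W / W_ref = 43918200000000
Compute log10: log10(43918200000000) = 13.642645
Multiply: SWL = 10 * 13.642645 = 136.43

136.43 dB


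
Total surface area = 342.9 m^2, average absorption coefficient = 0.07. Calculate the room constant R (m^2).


Given values:
  S = 342.9 m^2, alpha = 0.07
Formula: R = S * alpha / (1 - alpha)
Numerator: 342.9 * 0.07 = 24.003
Denominator: 1 - 0.07 = 0.93
R = 24.003 / 0.93 = 25.81

25.81 m^2


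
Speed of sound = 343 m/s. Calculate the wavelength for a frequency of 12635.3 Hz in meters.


Given values:
  c = 343 m/s, f = 12635.3 Hz
Formula: lambda = c / f
lambda = 343 / 12635.3
lambda = 0.0271

0.0271 m


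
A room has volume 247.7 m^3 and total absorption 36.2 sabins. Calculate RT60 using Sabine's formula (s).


Given values:
  V = 247.7 m^3
  A = 36.2 sabins
Formula: RT60 = 0.161 * V / A
Numerator: 0.161 * 247.7 = 39.8797
RT60 = 39.8797 / 36.2 = 1.102

1.102 s


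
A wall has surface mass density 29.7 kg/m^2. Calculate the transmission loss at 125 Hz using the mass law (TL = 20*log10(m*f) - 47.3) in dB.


Given values:
  m = 29.7 kg/m^2, f = 125 Hz
Formula: TL = 20 * log10(m * f) - 47.3
Compute m * f = 29.7 * 125 = 3712.5
Compute log10(3712.5) = 3.569666
Compute 20 * 3.569666 = 71.3933
TL = 71.3933 - 47.3 = 24.09

24.09 dB


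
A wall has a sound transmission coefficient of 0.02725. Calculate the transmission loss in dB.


Given values:
  tau = 0.02725
Formula: TL = 10 * log10(1 / tau)
Compute 1 / tau = 1 / 0.02725 = 36.6972
Compute log10(36.6972) = 1.564633
TL = 10 * 1.564633 = 15.65

15.65 dB


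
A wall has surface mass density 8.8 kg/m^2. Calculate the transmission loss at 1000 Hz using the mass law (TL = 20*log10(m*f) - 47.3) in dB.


Given values:
  m = 8.8 kg/m^2, f = 1000 Hz
Formula: TL = 20 * log10(m * f) - 47.3
Compute m * f = 8.8 * 1000 = 8800.0
Compute log10(8800.0) = 3.944483
Compute 20 * 3.944483 = 78.8897
TL = 78.8897 - 47.3 = 31.59

31.59 dB


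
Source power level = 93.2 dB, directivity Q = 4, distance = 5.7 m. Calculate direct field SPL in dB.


Given values:
  Lw = 93.2 dB, Q = 4, r = 5.7 m
Formula: SPL = Lw + 10 * log10(Q / (4 * pi * r^2))
Compute 4 * pi * r^2 = 4 * pi * 5.7^2 = 408.2814
Compute Q / denom = 4 / 408.2814 = 0.00979716
Compute 10 * log10(0.00979716) = -20.089
SPL = 93.2 + (-20.089) = 73.11

73.11 dB


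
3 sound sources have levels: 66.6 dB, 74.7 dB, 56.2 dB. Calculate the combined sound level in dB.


Formula: L_total = 10 * log10( sum(10^(Li/10)) )
  Source 1: 10^(66.6/10) = 4570881.8961
  Source 2: 10^(74.7/10) = 29512092.2667
  Source 3: 10^(56.2/10) = 416869.3835
Sum of linear values = 34499843.5463
L_total = 10 * log10(34499843.5463) = 75.38

75.38 dB


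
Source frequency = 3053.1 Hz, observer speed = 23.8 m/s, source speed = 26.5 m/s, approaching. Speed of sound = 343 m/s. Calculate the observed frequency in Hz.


Given values:
  f_s = 3053.1 Hz, v_o = 23.8 m/s, v_s = 26.5 m/s
  Direction: approaching
Formula: f_o = f_s * (c + v_o) / (c - v_s)
Numerator: c + v_o = 343 + 23.8 = 366.8
Denominator: c - v_s = 343 - 26.5 = 316.5
f_o = 3053.1 * 366.8 / 316.5 = 3538.32

3538.32 Hz


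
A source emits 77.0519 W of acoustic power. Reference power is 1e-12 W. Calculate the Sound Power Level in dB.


Given values:
  W = 77.0519 W
  W_ref = 1e-12 W
Formula: SWL = 10 * log10(W / W_ref)
Compute ratio: W / W_ref = 77051900000000
Compute log10: log10(77051900000000) = 13.886783
Multiply: SWL = 10 * 13.886783 = 138.87

138.87 dB


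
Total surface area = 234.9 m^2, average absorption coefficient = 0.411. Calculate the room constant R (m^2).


Given values:
  S = 234.9 m^2, alpha = 0.411
Formula: R = S * alpha / (1 - alpha)
Numerator: 234.9 * 0.411 = 96.5439
Denominator: 1 - 0.411 = 0.589
R = 96.5439 / 0.589 = 163.91

163.91 m^2


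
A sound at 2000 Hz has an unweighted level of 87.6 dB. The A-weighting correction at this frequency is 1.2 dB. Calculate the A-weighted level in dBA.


Given values:
  SPL = 87.6 dB
  A-weighting at 2000 Hz = 1.2 dB
Formula: L_A = SPL + A_weight
L_A = 87.6 + (1.2)
L_A = 88.8

88.8 dBA


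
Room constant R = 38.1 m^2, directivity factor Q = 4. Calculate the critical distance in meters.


Given values:
  R = 38.1 m^2, Q = 4
Formula: d_c = 0.141 * sqrt(Q * R)
Compute Q * R = 4 * 38.1 = 152.4
Compute sqrt(152.4) = 12.345
d_c = 0.141 * 12.345 = 1.741

1.741 m


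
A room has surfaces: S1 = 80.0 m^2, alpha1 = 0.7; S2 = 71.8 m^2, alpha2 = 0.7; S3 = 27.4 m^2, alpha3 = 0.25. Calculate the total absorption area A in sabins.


Given surfaces:
  Surface 1: 80.0 * 0.7 = 56.0
  Surface 2: 71.8 * 0.7 = 50.26
  Surface 3: 27.4 * 0.25 = 6.85
Formula: A = sum(Si * alpha_i)
A = 56.0 + 50.26 + 6.85
A = 113.11

113.11 sabins


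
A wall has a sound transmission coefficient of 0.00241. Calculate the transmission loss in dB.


Given values:
  tau = 0.00241
Formula: TL = 10 * log10(1 / tau)
Compute 1 / tau = 1 / 0.00241 = 414.9378
Compute log10(414.9378) = 2.617983
TL = 10 * 2.617983 = 26.18

26.18 dB


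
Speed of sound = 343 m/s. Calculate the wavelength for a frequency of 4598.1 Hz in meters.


Given values:
  c = 343 m/s, f = 4598.1 Hz
Formula: lambda = c / f
lambda = 343 / 4598.1
lambda = 0.0746

0.0746 m


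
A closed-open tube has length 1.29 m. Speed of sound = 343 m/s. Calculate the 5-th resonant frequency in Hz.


Given values:
  Tube type: closed-open, L = 1.29 m, c = 343 m/s, n = 5
Formula: f_n = (2n - 1) * c / (4 * L)
Compute 2n - 1 = 2*5 - 1 = 9
Compute 4 * L = 4 * 1.29 = 5.16
f = 9 * 343 / 5.16
f = 598.26

598.26 Hz


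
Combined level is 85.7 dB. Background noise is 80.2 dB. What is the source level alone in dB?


Given values:
  L_total = 85.7 dB, L_bg = 80.2 dB
Formula: L_source = 10 * log10(10^(L_total/10) - 10^(L_bg/10))
Convert to linear:
  10^(85.7/10) = 371535229.0972
  10^(80.2/10) = 104712854.8051
Difference: 371535229.0972 - 104712854.8051 = 266822374.2921
L_source = 10 * log10(266822374.2921) = 84.26

84.26 dB


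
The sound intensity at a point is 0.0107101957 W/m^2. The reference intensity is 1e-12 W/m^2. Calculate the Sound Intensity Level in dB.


Given values:
  I = 0.0107101957 W/m^2
  I_ref = 1e-12 W/m^2
Formula: SIL = 10 * log10(I / I_ref)
Compute ratio: I / I_ref = 10710195700
Compute log10: log10(10710195700) = 10.029797
Multiply: SIL = 10 * 10.029797 = 100.3

100.3 dB


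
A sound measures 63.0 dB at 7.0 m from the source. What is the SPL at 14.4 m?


Given values:
  SPL1 = 63.0 dB, r1 = 7.0 m, r2 = 14.4 m
Formula: SPL2 = SPL1 - 20 * log10(r2 / r1)
Compute ratio: r2 / r1 = 14.4 / 7.0 = 2.0571
Compute log10: log10(2.0571) = 0.313255
Compute drop: 20 * 0.313255 = 6.2651
SPL2 = 63.0 - 6.2651 = 56.73

56.73 dB


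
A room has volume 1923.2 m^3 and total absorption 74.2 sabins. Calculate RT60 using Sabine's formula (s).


Given values:
  V = 1923.2 m^3
  A = 74.2 sabins
Formula: RT60 = 0.161 * V / A
Numerator: 0.161 * 1923.2 = 309.6352
RT60 = 309.6352 / 74.2 = 4.173

4.173 s


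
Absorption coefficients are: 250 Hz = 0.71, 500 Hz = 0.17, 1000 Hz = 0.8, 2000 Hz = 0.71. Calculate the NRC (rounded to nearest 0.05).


Given values:
  a_250 = 0.71, a_500 = 0.17
  a_1000 = 0.8, a_2000 = 0.71
Formula: NRC = (a250 + a500 + a1000 + a2000) / 4
Sum = 0.71 + 0.17 + 0.8 + 0.71 = 2.39
NRC = 2.39 / 4 = 0.5975
Rounded to nearest 0.05: 0.6

0.6


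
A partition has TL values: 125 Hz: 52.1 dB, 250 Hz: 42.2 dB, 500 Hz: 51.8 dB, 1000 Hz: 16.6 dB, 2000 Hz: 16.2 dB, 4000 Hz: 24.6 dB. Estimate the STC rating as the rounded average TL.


Given TL values at each frequency:
  125 Hz: 52.1 dB
  250 Hz: 42.2 dB
  500 Hz: 51.8 dB
  1000 Hz: 16.6 dB
  2000 Hz: 16.2 dB
  4000 Hz: 24.6 dB
Formula: STC ~ round(average of TL values)
Sum = 52.1 + 42.2 + 51.8 + 16.6 + 16.2 + 24.6 = 203.5
Average = 203.5 / 6 = 33.92
Rounded: 34

34


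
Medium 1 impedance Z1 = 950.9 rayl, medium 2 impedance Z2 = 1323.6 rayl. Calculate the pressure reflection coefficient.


Given values:
  Z1 = 950.9 rayl, Z2 = 1323.6 rayl
Formula: R = (Z2 - Z1) / (Z2 + Z1)
Numerator: Z2 - Z1 = 1323.6 - 950.9 = 372.7
Denominator: Z2 + Z1 = 1323.6 + 950.9 = 2274.5
R = 372.7 / 2274.5 = 0.1639

0.1639


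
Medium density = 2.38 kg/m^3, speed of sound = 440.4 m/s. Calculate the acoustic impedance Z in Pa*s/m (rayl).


Given values:
  rho = 2.38 kg/m^3
  c = 440.4 m/s
Formula: Z = rho * c
Z = 2.38 * 440.4
Z = 1048.15

1048.15 rayl


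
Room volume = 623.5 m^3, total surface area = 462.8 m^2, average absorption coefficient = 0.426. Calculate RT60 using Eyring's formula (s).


Given values:
  V = 623.5 m^3, S = 462.8 m^2, alpha = 0.426
Formula: RT60 = 0.161 * V / (-S * ln(1 - alpha))
Compute ln(1 - 0.426) = ln(0.574) = -0.555126
Denominator: -462.8 * -0.555126 = 256.9123
Numerator: 0.161 * 623.5 = 100.3835
RT60 = 100.3835 / 256.9123 = 0.391

0.391 s


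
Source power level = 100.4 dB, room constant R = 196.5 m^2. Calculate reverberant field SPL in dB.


Given values:
  Lw = 100.4 dB, R = 196.5 m^2
Formula: SPL = Lw + 10 * log10(4 / R)
Compute 4 / R = 4 / 196.5 = 0.020356
Compute 10 * log10(0.020356) = -16.9131
SPL = 100.4 + (-16.9131) = 83.49

83.49 dB


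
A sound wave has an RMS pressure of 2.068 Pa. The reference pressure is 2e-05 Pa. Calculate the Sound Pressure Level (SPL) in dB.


Given values:
  p = 2.068 Pa
  p_ref = 2e-05 Pa
Formula: SPL = 20 * log10(p / p_ref)
Compute ratio: p / p_ref = 2.068 / 2e-05 = 103400
Compute log10: log10(103400) = 5.014521
Multiply: SPL = 20 * 5.014521 = 100.29

100.29 dB


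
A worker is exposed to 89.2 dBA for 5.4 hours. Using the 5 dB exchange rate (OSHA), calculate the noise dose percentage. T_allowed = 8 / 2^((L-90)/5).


Given values:
  L = 89.2 dBA, T = 5.4 hours
Formula: T_allowed = 8 / 2^((L - 90) / 5)
Compute exponent: (89.2 - 90) / 5 = -0.16
Compute 2^(-0.16) = 0.895025
T_allowed = 8 / 0.895025 = 8.938298 hours
Dose = (T / T_allowed) * 100
Dose = (5.4 / 8.938298) * 100 = 60.41

60.41 %


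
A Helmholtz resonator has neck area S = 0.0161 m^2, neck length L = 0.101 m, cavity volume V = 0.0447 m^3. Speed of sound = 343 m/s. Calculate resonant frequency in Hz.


Given values:
  S = 0.0161 m^2, L = 0.101 m, V = 0.0447 m^3, c = 343 m/s
Formula: f = (c / (2*pi)) * sqrt(S / (V * L))
Compute V * L = 0.0447 * 0.101 = 0.0045147
Compute S / (V * L) = 0.0161 / 0.0045147 = 3.5661
Compute sqrt(3.5661) = 1.888412
Compute c / (2*pi) = 343 / 6.283185 = 54.590148
f = 54.590148 * 1.888412 = 103.09

103.09 Hz


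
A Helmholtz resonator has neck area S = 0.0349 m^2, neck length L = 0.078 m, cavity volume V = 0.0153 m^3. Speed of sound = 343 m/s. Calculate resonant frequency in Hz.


Given values:
  S = 0.0349 m^2, L = 0.078 m, V = 0.0153 m^3, c = 343 m/s
Formula: f = (c / (2*pi)) * sqrt(S / (V * L))
Compute V * L = 0.0153 * 0.078 = 0.0011934
Compute S / (V * L) = 0.0349 / 0.0011934 = 29.2442
Compute sqrt(29.2442) = 5.407791
Compute c / (2*pi) = 343 / 6.283185 = 54.590148
f = 54.590148 * 5.407791 = 295.21

295.21 Hz


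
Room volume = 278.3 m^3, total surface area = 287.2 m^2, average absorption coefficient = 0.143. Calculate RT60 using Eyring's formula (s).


Given values:
  V = 278.3 m^3, S = 287.2 m^2, alpha = 0.143
Formula: RT60 = 0.161 * V / (-S * ln(1 - alpha))
Compute ln(1 - 0.143) = ln(0.857) = -0.154317
Denominator: -287.2 * -0.154317 = 44.3198
Numerator: 0.161 * 278.3 = 44.8063
RT60 = 44.8063 / 44.3198 = 1.011

1.011 s


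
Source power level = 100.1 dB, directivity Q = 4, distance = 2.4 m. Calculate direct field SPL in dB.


Given values:
  Lw = 100.1 dB, Q = 4, r = 2.4 m
Formula: SPL = Lw + 10 * log10(Q / (4 * pi * r^2))
Compute 4 * pi * r^2 = 4 * pi * 2.4^2 = 72.3823
Compute Q / denom = 4 / 72.3823 = 0.05526213
Compute 10 * log10(0.05526213) = -12.5757
SPL = 100.1 + (-12.5757) = 87.52

87.52 dB


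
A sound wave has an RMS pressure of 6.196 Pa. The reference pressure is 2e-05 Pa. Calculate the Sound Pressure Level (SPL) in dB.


Given values:
  p = 6.196 Pa
  p_ref = 2e-05 Pa
Formula: SPL = 20 * log10(p / p_ref)
Compute ratio: p / p_ref = 6.196 / 2e-05 = 309800
Compute log10: log10(309800) = 5.491081
Multiply: SPL = 20 * 5.491081 = 109.82

109.82 dB


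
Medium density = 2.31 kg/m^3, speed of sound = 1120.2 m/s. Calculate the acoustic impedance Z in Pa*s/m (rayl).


Given values:
  rho = 2.31 kg/m^3
  c = 1120.2 m/s
Formula: Z = rho * c
Z = 2.31 * 1120.2
Z = 2587.66

2587.66 rayl


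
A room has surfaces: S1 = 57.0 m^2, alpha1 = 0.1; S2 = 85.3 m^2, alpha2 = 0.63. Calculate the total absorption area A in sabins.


Given surfaces:
  Surface 1: 57.0 * 0.1 = 5.7
  Surface 2: 85.3 * 0.63 = 53.739
Formula: A = sum(Si * alpha_i)
A = 5.7 + 53.739
A = 59.44

59.44 sabins


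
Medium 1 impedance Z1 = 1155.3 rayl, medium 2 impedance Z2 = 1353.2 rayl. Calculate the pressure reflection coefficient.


Given values:
  Z1 = 1155.3 rayl, Z2 = 1353.2 rayl
Formula: R = (Z2 - Z1) / (Z2 + Z1)
Numerator: Z2 - Z1 = 1353.2 - 1155.3 = 197.9
Denominator: Z2 + Z1 = 1353.2 + 1155.3 = 2508.5
R = 197.9 / 2508.5 = 0.0789

0.0789


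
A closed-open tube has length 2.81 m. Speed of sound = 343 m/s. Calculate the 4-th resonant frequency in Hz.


Given values:
  Tube type: closed-open, L = 2.81 m, c = 343 m/s, n = 4
Formula: f_n = (2n - 1) * c / (4 * L)
Compute 2n - 1 = 2*4 - 1 = 7
Compute 4 * L = 4 * 2.81 = 11.24
f = 7 * 343 / 11.24
f = 213.61

213.61 Hz


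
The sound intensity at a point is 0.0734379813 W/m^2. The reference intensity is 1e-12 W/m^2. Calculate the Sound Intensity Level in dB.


Given values:
  I = 0.0734379813 W/m^2
  I_ref = 1e-12 W/m^2
Formula: SIL = 10 * log10(I / I_ref)
Compute ratio: I / I_ref = 73437981300
Compute log10: log10(73437981300) = 10.865921
Multiply: SIL = 10 * 10.865921 = 108.66

108.66 dB


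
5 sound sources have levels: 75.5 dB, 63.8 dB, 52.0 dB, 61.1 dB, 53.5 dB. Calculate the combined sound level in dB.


Formula: L_total = 10 * log10( sum(10^(Li/10)) )
  Source 1: 10^(75.5/10) = 35481338.9234
  Source 2: 10^(63.8/10) = 2398832.919
  Source 3: 10^(52.0/10) = 158489.3192
  Source 4: 10^(61.1/10) = 1288249.5517
  Source 5: 10^(53.5/10) = 223872.1139
Sum of linear values = 39550782.8272
L_total = 10 * log10(39550782.8272) = 75.97

75.97 dB


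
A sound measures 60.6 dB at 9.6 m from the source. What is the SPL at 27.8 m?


Given values:
  SPL1 = 60.6 dB, r1 = 9.6 m, r2 = 27.8 m
Formula: SPL2 = SPL1 - 20 * log10(r2 / r1)
Compute ratio: r2 / r1 = 27.8 / 9.6 = 2.8958
Compute log10: log10(2.8958) = 0.461769
Compute drop: 20 * 0.461769 = 9.2354
SPL2 = 60.6 - 9.2354 = 51.36

51.36 dB


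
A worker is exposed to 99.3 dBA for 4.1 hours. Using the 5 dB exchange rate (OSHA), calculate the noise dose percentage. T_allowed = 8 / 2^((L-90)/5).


Given values:
  L = 99.3 dBA, T = 4.1 hours
Formula: T_allowed = 8 / 2^((L - 90) / 5)
Compute exponent: (99.3 - 90) / 5 = 1.86
Compute 2^(1.86) = 3.630077
T_allowed = 8 / 3.630077 = 2.20381 hours
Dose = (T / T_allowed) * 100
Dose = (4.1 / 2.20381) * 100 = 186.04

186.04 %


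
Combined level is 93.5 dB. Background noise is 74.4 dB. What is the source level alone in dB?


Given values:
  L_total = 93.5 dB, L_bg = 74.4 dB
Formula: L_source = 10 * log10(10^(L_total/10) - 10^(L_bg/10))
Convert to linear:
  10^(93.5/10) = 2238721138.5683
  10^(74.4/10) = 27542287.0334
Difference: 2238721138.5683 - 27542287.0334 = 2211178851.5349
L_source = 10 * log10(2211178851.5349) = 93.45

93.45 dB


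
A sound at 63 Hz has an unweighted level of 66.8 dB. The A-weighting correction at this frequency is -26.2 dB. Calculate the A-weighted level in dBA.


Given values:
  SPL = 66.8 dB
  A-weighting at 63 Hz = -26.2 dB
Formula: L_A = SPL + A_weight
L_A = 66.8 + (-26.2)
L_A = 40.6

40.6 dBA


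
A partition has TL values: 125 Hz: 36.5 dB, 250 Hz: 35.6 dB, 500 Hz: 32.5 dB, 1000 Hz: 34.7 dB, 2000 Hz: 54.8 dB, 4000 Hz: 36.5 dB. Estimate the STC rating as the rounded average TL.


Given TL values at each frequency:
  125 Hz: 36.5 dB
  250 Hz: 35.6 dB
  500 Hz: 32.5 dB
  1000 Hz: 34.7 dB
  2000 Hz: 54.8 dB
  4000 Hz: 36.5 dB
Formula: STC ~ round(average of TL values)
Sum = 36.5 + 35.6 + 32.5 + 34.7 + 54.8 + 36.5 = 230.6
Average = 230.6 / 6 = 38.43
Rounded: 38

38


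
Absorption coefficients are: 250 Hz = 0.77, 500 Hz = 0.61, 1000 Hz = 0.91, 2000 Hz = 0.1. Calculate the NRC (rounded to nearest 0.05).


Given values:
  a_250 = 0.77, a_500 = 0.61
  a_1000 = 0.91, a_2000 = 0.1
Formula: NRC = (a250 + a500 + a1000 + a2000) / 4
Sum = 0.77 + 0.61 + 0.91 + 0.1 = 2.39
NRC = 2.39 / 4 = 0.5975
Rounded to nearest 0.05: 0.6

0.6


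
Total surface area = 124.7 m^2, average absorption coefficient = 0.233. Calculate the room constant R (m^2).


Given values:
  S = 124.7 m^2, alpha = 0.233
Formula: R = S * alpha / (1 - alpha)
Numerator: 124.7 * 0.233 = 29.0551
Denominator: 1 - 0.233 = 0.767
R = 29.0551 / 0.767 = 37.88

37.88 m^2


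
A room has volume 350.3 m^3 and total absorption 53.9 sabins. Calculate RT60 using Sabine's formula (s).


Given values:
  V = 350.3 m^3
  A = 53.9 sabins
Formula: RT60 = 0.161 * V / A
Numerator: 0.161 * 350.3 = 56.3983
RT60 = 56.3983 / 53.9 = 1.046

1.046 s


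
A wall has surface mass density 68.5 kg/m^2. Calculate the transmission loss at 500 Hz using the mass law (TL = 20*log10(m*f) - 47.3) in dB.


Given values:
  m = 68.5 kg/m^2, f = 500 Hz
Formula: TL = 20 * log10(m * f) - 47.3
Compute m * f = 68.5 * 500 = 34250.0
Compute log10(34250.0) = 4.534661
Compute 20 * 4.534661 = 90.6932
TL = 90.6932 - 47.3 = 43.39

43.39 dB


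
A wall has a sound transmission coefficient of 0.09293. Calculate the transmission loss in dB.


Given values:
  tau = 0.09293
Formula: TL = 10 * log10(1 / tau)
Compute 1 / tau = 1 / 0.09293 = 10.7608
Compute log10(10.7608) = 1.031845
TL = 10 * 1.031845 = 10.32

10.32 dB


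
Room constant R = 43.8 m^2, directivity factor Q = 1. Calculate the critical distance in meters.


Given values:
  R = 43.8 m^2, Q = 1
Formula: d_c = 0.141 * sqrt(Q * R)
Compute Q * R = 1 * 43.8 = 43.8
Compute sqrt(43.8) = 6.6182
d_c = 0.141 * 6.6182 = 0.933

0.933 m


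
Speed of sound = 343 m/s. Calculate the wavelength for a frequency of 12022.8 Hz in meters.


Given values:
  c = 343 m/s, f = 12022.8 Hz
Formula: lambda = c / f
lambda = 343 / 12022.8
lambda = 0.0285

0.0285 m


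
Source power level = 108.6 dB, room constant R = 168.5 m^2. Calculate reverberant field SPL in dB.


Given values:
  Lw = 108.6 dB, R = 168.5 m^2
Formula: SPL = Lw + 10 * log10(4 / R)
Compute 4 / R = 4 / 168.5 = 0.023739
Compute 10 * log10(0.023739) = -16.2454
SPL = 108.6 + (-16.2454) = 92.35

92.35 dB


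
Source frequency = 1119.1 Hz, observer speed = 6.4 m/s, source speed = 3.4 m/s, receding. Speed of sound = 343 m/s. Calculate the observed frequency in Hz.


Given values:
  f_s = 1119.1 Hz, v_o = 6.4 m/s, v_s = 3.4 m/s
  Direction: receding
Formula: f_o = f_s * (c - v_o) / (c + v_s)
Numerator: c - v_o = 343 - 6.4 = 336.6
Denominator: c + v_s = 343 + 3.4 = 346.4
f_o = 1119.1 * 336.6 / 346.4 = 1087.44

1087.44 Hz


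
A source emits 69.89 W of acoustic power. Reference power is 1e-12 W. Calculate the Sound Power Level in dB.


Given values:
  W = 69.89 W
  W_ref = 1e-12 W
Formula: SWL = 10 * log10(W / W_ref)
Compute ratio: W / W_ref = 69890000000000
Compute log10: log10(69890000000000) = 13.844415
Multiply: SWL = 10 * 13.844415 = 138.44

138.44 dB


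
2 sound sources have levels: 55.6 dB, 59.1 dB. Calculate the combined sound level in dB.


Formula: L_total = 10 * log10( sum(10^(Li/10)) )
  Source 1: 10^(55.6/10) = 363078.0548
  Source 2: 10^(59.1/10) = 812830.5162
Sum of linear values = 1175908.571
L_total = 10 * log10(1175908.571) = 60.7

60.7 dB


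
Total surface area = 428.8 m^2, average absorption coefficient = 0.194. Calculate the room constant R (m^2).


Given values:
  S = 428.8 m^2, alpha = 0.194
Formula: R = S * alpha / (1 - alpha)
Numerator: 428.8 * 0.194 = 83.1872
Denominator: 1 - 0.194 = 0.806
R = 83.1872 / 0.806 = 103.21

103.21 m^2


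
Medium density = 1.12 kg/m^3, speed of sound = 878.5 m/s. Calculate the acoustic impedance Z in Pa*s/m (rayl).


Given values:
  rho = 1.12 kg/m^3
  c = 878.5 m/s
Formula: Z = rho * c
Z = 1.12 * 878.5
Z = 983.92

983.92 rayl


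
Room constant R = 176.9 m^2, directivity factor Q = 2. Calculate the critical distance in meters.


Given values:
  R = 176.9 m^2, Q = 2
Formula: d_c = 0.141 * sqrt(Q * R)
Compute Q * R = 2 * 176.9 = 353.8
Compute sqrt(353.8) = 18.8096
d_c = 0.141 * 18.8096 = 2.652

2.652 m


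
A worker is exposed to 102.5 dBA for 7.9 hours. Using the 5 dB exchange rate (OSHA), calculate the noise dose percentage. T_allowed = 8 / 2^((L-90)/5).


Given values:
  L = 102.5 dBA, T = 7.9 hours
Formula: T_allowed = 8 / 2^((L - 90) / 5)
Compute exponent: (102.5 - 90) / 5 = 2.5
Compute 2^(2.5) = 5.656854
T_allowed = 8 / 5.656854 = 1.414214 hours
Dose = (T / T_allowed) * 100
Dose = (7.9 / 1.414214) * 100 = 558.61

558.61 %


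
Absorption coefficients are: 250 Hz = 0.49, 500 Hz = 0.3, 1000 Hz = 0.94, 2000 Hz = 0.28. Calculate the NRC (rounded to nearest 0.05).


Given values:
  a_250 = 0.49, a_500 = 0.3
  a_1000 = 0.94, a_2000 = 0.28
Formula: NRC = (a250 + a500 + a1000 + a2000) / 4
Sum = 0.49 + 0.3 + 0.94 + 0.28 = 2.01
NRC = 2.01 / 4 = 0.5025
Rounded to nearest 0.05: 0.5

0.5


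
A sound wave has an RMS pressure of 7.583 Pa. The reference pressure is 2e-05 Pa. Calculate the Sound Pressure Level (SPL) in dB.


Given values:
  p = 7.583 Pa
  p_ref = 2e-05 Pa
Formula: SPL = 20 * log10(p / p_ref)
Compute ratio: p / p_ref = 7.583 / 2e-05 = 379150
Compute log10: log10(379150) = 5.578811
Multiply: SPL = 20 * 5.578811 = 111.58

111.58 dB


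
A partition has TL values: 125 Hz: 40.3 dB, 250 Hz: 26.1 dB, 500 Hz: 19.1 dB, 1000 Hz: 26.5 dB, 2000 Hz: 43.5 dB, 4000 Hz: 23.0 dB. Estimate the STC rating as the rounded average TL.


Given TL values at each frequency:
  125 Hz: 40.3 dB
  250 Hz: 26.1 dB
  500 Hz: 19.1 dB
  1000 Hz: 26.5 dB
  2000 Hz: 43.5 dB
  4000 Hz: 23.0 dB
Formula: STC ~ round(average of TL values)
Sum = 40.3 + 26.1 + 19.1 + 26.5 + 43.5 + 23.0 = 178.5
Average = 178.5 / 6 = 29.75
Rounded: 30

30


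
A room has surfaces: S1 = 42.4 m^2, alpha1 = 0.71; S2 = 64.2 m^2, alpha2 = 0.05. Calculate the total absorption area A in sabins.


Given surfaces:
  Surface 1: 42.4 * 0.71 = 30.104
  Surface 2: 64.2 * 0.05 = 3.21
Formula: A = sum(Si * alpha_i)
A = 30.104 + 3.21
A = 33.31

33.31 sabins


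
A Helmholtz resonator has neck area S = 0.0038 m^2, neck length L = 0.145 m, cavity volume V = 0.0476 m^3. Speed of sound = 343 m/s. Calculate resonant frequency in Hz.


Given values:
  S = 0.0038 m^2, L = 0.145 m, V = 0.0476 m^3, c = 343 m/s
Formula: f = (c / (2*pi)) * sqrt(S / (V * L))
Compute V * L = 0.0476 * 0.145 = 0.006902
Compute S / (V * L) = 0.0038 / 0.006902 = 0.5506
Compute sqrt(0.5506) = 0.742024
Compute c / (2*pi) = 343 / 6.283185 = 54.590148
f = 54.590148 * 0.742024 = 40.51

40.51 Hz


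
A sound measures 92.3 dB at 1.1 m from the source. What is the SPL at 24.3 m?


Given values:
  SPL1 = 92.3 dB, r1 = 1.1 m, r2 = 24.3 m
Formula: SPL2 = SPL1 - 20 * log10(r2 / r1)
Compute ratio: r2 / r1 = 24.3 / 1.1 = 22.0909
Compute log10: log10(22.0909) = 1.344213
Compute drop: 20 * 1.344213 = 26.8843
SPL2 = 92.3 - 26.8843 = 65.42

65.42 dB


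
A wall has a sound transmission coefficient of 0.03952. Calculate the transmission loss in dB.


Given values:
  tau = 0.03952
Formula: TL = 10 * log10(1 / tau)
Compute 1 / tau = 1 / 0.03952 = 25.3036
Compute log10(25.3036) = 1.403182
TL = 10 * 1.403182 = 14.03

14.03 dB


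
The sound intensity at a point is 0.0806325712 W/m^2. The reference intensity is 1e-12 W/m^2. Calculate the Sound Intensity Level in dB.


Given values:
  I = 0.0806325712 W/m^2
  I_ref = 1e-12 W/m^2
Formula: SIL = 10 * log10(I / I_ref)
Compute ratio: I / I_ref = 80632571200
Compute log10: log10(80632571200) = 10.906511
Multiply: SIL = 10 * 10.906511 = 109.07

109.07 dB


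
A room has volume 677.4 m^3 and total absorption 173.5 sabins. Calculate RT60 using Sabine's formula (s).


Given values:
  V = 677.4 m^3
  A = 173.5 sabins
Formula: RT60 = 0.161 * V / A
Numerator: 0.161 * 677.4 = 109.0614
RT60 = 109.0614 / 173.5 = 0.629

0.629 s


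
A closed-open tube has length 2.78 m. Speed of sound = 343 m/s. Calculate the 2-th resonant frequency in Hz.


Given values:
  Tube type: closed-open, L = 2.78 m, c = 343 m/s, n = 2
Formula: f_n = (2n - 1) * c / (4 * L)
Compute 2n - 1 = 2*2 - 1 = 3
Compute 4 * L = 4 * 2.78 = 11.12
f = 3 * 343 / 11.12
f = 92.54

92.54 Hz
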